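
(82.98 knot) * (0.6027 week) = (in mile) 9669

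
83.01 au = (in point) 3.52e+16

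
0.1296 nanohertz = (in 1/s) 1.296e-10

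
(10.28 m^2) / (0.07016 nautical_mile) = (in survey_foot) 0.2596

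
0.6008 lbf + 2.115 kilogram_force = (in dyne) 2.341e+06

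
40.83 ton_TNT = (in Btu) 1.619e+08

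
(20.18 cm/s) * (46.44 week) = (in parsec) 1.837e-10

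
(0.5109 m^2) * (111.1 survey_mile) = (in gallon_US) 2.413e+07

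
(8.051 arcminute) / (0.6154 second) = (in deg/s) 0.218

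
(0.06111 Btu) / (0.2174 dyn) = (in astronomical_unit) 0.0001982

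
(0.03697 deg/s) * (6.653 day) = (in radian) 370.9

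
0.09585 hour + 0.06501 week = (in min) 661.1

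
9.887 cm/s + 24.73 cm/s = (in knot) 0.6729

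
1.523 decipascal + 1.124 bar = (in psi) 16.3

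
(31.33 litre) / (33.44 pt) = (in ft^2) 28.59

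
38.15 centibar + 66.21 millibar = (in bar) 0.4477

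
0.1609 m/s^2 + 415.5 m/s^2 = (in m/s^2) 415.7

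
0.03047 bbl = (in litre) 4.844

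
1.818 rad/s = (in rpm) 17.36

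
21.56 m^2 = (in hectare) 0.002156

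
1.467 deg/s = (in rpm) 0.2445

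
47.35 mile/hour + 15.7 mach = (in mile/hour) 1.201e+04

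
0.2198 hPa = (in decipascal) 219.8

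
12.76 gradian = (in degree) 11.48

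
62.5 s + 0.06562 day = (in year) 0.0001818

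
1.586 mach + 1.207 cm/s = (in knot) 1050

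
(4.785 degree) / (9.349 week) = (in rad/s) 1.477e-08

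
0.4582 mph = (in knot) 0.3982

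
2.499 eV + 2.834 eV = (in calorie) 2.042e-19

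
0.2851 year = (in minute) 1.498e+05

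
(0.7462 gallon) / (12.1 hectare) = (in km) 2.334e-11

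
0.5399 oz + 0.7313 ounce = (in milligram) 3.604e+04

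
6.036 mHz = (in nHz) 6.036e+06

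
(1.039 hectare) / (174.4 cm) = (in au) 3.982e-08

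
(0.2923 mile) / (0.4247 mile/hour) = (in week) 0.004097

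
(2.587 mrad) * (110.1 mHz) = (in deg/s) 0.01632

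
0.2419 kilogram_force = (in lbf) 0.5333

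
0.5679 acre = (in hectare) 0.2298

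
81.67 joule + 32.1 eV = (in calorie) 19.52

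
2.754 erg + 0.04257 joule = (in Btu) 4.035e-05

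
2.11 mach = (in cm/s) 7.185e+04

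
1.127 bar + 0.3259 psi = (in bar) 1.149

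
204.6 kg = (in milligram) 2.046e+08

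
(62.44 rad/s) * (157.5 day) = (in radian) 8.497e+08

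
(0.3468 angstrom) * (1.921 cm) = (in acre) 1.646e-16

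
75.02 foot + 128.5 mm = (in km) 0.02299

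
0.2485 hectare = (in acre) 0.6141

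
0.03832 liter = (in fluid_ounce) 1.296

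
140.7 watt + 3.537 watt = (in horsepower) 0.1934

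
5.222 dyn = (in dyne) 5.222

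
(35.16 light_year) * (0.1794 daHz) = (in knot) 1.16e+18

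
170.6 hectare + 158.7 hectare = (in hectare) 329.3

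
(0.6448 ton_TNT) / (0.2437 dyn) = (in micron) 1.107e+21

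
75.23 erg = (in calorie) 1.798e-06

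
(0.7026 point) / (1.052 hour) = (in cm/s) 6.545e-06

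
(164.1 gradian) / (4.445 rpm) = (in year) 1.756e-07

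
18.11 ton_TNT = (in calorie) 1.811e+10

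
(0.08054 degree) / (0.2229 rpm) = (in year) 1.91e-09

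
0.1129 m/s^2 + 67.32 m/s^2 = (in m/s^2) 67.43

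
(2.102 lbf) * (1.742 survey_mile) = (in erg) 2.621e+11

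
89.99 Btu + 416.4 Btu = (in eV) 3.335e+24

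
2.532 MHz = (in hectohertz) 2.532e+04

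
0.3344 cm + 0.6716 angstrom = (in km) 3.344e-06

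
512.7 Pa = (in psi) 0.07436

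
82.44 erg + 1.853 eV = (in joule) 8.244e-06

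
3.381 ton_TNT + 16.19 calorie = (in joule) 1.415e+10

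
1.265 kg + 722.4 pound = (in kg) 328.9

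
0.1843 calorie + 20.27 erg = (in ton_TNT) 1.843e-10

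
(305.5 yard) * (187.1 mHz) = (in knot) 101.6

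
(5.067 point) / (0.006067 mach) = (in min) 1.442e-05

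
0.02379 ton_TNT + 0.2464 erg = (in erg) 9.954e+14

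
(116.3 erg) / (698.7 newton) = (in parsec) 5.394e-25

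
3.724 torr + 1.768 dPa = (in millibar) 4.967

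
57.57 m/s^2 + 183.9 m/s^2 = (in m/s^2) 241.5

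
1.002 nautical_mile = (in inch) 7.306e+04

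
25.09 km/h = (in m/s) 6.969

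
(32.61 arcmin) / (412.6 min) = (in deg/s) 2.195e-05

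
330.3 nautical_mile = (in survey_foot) 2.007e+06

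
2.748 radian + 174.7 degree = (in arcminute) 1.993e+04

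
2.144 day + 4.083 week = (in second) 2.655e+06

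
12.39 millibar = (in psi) 0.1797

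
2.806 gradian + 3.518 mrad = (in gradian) 3.03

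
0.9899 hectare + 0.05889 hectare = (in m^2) 1.049e+04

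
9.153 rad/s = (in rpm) 87.4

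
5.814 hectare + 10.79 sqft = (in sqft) 6.258e+05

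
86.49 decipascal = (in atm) 8.536e-05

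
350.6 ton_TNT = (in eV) 9.156e+30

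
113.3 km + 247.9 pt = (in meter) 1.133e+05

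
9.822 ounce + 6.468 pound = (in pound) 7.082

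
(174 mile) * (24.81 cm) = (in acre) 17.17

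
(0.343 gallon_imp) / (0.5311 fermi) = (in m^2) 2.936e+12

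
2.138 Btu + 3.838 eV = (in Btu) 2.138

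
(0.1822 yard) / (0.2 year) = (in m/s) 2.641e-08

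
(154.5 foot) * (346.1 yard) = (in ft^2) 1.604e+05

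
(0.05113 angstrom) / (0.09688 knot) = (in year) 3.253e-18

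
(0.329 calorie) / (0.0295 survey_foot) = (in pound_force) 34.42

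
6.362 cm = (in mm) 63.62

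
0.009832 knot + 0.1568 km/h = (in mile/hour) 0.1087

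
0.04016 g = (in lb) 8.854e-05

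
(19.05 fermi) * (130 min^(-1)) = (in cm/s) 4.128e-12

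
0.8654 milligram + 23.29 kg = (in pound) 51.35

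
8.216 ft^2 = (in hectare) 7.633e-05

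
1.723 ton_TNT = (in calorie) 1.723e+09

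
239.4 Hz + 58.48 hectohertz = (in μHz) 6.087e+09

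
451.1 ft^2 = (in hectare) 0.004191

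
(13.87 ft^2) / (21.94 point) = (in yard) 182.1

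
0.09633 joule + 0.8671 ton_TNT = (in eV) 2.264e+28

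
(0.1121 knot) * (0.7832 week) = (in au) 1.826e-07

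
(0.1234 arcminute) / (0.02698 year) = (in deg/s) 2.417e-09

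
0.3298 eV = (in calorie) 1.263e-20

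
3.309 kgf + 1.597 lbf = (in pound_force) 8.892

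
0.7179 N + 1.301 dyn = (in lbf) 0.1614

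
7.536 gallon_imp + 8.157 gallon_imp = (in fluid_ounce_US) 2412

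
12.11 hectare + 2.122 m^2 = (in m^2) 1.211e+05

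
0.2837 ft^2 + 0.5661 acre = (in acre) 0.5661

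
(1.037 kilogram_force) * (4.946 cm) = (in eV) 3.139e+18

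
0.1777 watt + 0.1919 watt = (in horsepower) 0.0004956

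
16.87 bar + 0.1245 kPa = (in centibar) 1687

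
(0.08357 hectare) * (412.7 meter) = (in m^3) 3.449e+05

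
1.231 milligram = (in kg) 1.231e-06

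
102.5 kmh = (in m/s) 28.47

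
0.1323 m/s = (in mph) 0.2959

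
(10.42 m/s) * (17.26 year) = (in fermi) 5.672e+24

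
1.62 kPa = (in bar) 0.0162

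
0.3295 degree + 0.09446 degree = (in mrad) 7.399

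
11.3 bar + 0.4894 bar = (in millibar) 1.179e+04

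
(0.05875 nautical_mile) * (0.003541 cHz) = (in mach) 1.132e-05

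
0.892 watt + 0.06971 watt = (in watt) 0.9617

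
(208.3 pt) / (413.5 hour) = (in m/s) 4.936e-08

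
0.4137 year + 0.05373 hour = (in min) 2.174e+05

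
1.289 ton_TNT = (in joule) 5.393e+09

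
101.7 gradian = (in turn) 0.2543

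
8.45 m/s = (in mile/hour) 18.9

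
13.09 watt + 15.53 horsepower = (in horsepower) 15.55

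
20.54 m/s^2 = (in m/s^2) 20.54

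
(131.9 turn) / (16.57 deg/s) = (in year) 9.087e-05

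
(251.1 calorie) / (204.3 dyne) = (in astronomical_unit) 3.438e-06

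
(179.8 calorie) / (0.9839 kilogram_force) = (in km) 0.07797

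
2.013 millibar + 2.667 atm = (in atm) 2.669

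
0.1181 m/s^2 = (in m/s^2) 0.1181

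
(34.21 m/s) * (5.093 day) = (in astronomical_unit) 0.0001006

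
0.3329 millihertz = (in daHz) 3.329e-05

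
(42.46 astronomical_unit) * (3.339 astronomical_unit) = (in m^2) 3.173e+24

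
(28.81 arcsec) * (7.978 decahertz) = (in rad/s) 0.01114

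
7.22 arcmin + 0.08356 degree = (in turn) 0.0005664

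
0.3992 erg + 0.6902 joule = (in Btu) 0.0006542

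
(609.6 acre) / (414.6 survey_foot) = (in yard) 2.135e+04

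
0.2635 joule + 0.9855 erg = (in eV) 1.645e+18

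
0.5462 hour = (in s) 1966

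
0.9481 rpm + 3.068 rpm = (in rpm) 4.016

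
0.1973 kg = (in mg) 1.973e+05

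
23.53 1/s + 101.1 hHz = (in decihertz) 1.013e+05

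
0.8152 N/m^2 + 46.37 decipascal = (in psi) 0.0007908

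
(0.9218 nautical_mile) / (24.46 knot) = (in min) 2.261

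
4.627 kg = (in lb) 10.2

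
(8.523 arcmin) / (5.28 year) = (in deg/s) 8.531e-10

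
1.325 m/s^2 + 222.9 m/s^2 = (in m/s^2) 224.2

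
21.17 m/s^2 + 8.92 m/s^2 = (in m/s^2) 30.09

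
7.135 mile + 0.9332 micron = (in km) 11.48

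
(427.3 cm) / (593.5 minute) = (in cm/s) 0.012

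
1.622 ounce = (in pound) 0.1014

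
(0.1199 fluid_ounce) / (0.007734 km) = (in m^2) 4.585e-07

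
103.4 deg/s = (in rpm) 17.23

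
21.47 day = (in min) 3.092e+04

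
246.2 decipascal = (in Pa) 24.62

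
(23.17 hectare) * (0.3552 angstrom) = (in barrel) 5.177e-05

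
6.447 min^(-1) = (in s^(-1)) 0.1075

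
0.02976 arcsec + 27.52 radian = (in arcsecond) 5.676e+06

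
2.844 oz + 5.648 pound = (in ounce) 93.21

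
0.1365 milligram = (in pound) 3.009e-07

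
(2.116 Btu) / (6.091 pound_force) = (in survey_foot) 270.3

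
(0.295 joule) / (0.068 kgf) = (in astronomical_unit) 2.957e-12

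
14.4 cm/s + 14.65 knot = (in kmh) 27.65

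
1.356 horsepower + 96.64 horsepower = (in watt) 7.308e+04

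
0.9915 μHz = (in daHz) 9.915e-08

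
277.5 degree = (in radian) 4.843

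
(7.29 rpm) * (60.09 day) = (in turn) 6.308e+05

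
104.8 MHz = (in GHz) 0.1048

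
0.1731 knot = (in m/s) 0.08905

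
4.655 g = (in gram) 4.655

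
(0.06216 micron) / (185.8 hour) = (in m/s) 9.293e-14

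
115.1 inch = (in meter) 2.924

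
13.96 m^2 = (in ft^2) 150.3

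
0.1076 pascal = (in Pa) 0.1076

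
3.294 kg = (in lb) 7.262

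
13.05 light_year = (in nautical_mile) 6.666e+13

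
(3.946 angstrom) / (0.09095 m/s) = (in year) 1.376e-16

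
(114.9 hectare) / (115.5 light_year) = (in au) 7.029e-24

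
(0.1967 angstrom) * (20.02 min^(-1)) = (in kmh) 2.363e-11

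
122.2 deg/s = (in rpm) 20.37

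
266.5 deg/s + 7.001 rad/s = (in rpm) 111.3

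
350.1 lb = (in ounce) 5602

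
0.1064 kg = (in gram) 106.4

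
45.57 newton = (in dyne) 4.557e+06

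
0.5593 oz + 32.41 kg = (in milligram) 3.243e+07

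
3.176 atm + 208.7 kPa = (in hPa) 5305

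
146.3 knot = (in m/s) 75.26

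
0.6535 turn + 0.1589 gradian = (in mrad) 4109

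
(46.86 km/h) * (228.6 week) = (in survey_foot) 5.904e+09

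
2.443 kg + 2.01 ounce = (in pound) 5.512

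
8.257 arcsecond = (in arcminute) 0.1376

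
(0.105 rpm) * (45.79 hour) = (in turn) 288.5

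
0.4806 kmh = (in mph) 0.2986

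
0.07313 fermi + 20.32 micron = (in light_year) 2.148e-21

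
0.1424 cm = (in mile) 8.848e-07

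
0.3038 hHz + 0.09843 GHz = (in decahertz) 9.843e+06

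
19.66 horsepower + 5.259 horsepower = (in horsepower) 24.92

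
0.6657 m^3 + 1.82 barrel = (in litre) 955.1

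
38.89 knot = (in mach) 0.05876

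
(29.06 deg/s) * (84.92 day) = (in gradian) 2.369e+08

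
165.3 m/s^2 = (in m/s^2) 165.3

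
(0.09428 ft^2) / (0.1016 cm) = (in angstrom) 8.621e+10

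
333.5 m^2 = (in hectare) 0.03335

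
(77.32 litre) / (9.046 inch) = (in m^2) 0.3365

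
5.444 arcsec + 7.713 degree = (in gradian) 8.572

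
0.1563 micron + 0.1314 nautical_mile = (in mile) 0.1512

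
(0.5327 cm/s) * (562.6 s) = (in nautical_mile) 0.001618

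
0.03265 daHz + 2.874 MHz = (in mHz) 2.874e+09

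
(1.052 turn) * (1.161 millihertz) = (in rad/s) 0.007674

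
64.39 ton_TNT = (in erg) 2.694e+18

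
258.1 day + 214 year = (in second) 6.771e+09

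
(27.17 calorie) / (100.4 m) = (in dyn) 1.132e+05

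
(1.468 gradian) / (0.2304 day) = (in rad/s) 1.158e-06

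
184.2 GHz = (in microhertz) 1.842e+17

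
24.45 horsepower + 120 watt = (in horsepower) 24.61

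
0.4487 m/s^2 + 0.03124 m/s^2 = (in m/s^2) 0.4799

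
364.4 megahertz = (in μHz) 3.644e+14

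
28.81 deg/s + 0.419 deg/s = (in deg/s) 29.23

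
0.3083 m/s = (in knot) 0.5993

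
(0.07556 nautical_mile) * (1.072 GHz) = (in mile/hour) 3.356e+11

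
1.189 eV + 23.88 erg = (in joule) 2.388e-06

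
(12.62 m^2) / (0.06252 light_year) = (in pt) 6.048e-11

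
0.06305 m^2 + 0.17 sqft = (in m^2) 0.07884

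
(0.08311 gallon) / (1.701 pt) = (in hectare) 5.243e-05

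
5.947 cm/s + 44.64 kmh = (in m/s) 12.46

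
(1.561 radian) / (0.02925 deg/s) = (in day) 0.03539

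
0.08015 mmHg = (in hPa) 0.1069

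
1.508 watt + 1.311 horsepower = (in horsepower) 1.313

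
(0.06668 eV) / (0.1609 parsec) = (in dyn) 2.152e-31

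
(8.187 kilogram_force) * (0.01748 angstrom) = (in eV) 8.759e+08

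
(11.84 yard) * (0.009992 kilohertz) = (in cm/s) 1.082e+04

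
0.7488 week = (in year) 0.01436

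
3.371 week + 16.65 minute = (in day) 23.61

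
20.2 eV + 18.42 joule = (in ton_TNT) 4.402e-09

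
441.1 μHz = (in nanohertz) 4.411e+05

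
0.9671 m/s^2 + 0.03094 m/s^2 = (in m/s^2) 0.998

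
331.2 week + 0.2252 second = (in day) 2318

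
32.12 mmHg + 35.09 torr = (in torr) 67.21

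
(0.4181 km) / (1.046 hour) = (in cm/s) 11.1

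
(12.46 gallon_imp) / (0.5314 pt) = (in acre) 0.07466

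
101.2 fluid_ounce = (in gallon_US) 0.7906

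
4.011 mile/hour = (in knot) 3.485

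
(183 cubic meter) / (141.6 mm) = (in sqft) 1.391e+04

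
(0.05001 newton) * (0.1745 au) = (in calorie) 3.12e+08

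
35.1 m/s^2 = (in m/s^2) 35.1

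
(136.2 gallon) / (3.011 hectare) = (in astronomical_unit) 1.145e-16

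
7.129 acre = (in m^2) 2.885e+04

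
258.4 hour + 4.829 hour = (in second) 9.476e+05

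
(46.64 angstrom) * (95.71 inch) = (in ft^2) 1.22e-07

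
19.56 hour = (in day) 0.815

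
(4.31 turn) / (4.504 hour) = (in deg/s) 0.09569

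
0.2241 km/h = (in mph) 0.1392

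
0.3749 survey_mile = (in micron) 6.033e+08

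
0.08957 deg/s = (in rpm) 0.01493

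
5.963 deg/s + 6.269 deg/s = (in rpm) 2.039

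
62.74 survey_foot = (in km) 0.01912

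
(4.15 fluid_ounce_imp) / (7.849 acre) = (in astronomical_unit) 2.481e-20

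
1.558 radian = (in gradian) 99.19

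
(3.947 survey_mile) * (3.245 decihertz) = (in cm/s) 2.061e+05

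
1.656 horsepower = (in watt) 1235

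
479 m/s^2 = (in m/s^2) 479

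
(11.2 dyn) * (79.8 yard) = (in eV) 5.101e+16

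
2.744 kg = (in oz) 96.79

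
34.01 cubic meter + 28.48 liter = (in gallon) 8992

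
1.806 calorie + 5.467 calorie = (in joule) 30.43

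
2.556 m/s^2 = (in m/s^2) 2.556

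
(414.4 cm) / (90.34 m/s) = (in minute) 0.0007645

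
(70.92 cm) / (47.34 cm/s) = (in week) 2.477e-06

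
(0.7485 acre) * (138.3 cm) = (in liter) 4.189e+06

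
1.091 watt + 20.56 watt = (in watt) 21.65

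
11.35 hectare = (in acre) 28.05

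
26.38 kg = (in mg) 2.638e+07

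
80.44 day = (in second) 6.95e+06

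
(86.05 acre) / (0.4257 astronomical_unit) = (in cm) 0.0005468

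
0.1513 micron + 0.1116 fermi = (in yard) 1.655e-07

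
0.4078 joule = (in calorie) 0.09747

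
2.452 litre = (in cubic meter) 0.002452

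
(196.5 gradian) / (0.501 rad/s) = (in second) 6.161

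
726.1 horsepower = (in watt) 5.415e+05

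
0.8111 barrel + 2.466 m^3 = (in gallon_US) 685.5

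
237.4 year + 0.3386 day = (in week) 1.238e+04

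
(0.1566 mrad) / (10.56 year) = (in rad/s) 4.702e-13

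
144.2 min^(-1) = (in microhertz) 2.403e+06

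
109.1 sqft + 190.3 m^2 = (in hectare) 0.02004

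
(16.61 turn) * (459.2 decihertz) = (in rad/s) 4792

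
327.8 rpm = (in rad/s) 34.33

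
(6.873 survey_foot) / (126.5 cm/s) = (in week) 2.738e-06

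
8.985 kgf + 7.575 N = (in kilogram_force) 9.757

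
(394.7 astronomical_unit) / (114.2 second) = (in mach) 1.518e+09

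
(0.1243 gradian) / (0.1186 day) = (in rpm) 1.82e-06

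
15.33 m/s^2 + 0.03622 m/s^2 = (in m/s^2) 15.37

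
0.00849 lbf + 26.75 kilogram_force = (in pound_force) 58.98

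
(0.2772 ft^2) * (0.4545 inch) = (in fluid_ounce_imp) 10.46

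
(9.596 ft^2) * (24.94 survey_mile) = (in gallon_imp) 7.871e+06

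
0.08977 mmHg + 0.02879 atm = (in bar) 0.02929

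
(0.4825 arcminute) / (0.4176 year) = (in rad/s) 1.066e-11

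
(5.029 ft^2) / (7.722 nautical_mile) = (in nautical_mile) 1.764e-08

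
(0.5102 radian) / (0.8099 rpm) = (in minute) 0.1003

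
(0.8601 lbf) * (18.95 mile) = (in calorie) 2.789e+04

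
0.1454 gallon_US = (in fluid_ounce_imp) 19.37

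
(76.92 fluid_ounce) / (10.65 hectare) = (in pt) 6.055e-05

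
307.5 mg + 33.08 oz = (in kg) 0.9381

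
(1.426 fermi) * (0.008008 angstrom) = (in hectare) 1.142e-31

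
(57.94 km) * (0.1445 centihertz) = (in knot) 162.7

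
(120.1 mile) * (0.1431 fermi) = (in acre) 6.835e-15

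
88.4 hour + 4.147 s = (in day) 3.683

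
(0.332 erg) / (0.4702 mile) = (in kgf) 4.474e-12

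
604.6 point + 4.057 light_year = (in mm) 3.838e+19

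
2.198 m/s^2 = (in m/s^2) 2.198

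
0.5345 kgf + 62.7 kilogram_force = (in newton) 620.1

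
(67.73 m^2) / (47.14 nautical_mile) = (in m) 0.0007758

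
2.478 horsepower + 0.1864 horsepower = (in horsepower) 2.664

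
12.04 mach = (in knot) 7969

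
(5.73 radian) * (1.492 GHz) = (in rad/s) 8.549e+09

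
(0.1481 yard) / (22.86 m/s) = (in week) 9.795e-09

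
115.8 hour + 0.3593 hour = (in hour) 116.2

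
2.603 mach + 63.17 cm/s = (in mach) 2.605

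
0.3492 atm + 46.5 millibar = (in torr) 300.3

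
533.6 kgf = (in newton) 5233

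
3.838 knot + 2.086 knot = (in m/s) 3.048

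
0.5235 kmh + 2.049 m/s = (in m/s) 2.194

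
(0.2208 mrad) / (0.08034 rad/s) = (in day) 3.181e-08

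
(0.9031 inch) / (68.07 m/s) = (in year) 1.069e-11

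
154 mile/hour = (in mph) 154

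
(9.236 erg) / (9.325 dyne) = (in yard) 0.01083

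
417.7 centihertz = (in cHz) 417.7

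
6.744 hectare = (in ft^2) 7.259e+05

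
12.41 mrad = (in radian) 0.01241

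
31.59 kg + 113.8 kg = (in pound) 320.5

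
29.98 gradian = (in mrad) 470.9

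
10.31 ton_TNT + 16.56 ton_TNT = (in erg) 1.124e+18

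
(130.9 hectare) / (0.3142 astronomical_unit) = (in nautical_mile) 1.504e-08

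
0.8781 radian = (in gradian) 55.9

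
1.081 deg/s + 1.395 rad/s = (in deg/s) 81.01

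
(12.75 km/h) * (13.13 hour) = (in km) 167.4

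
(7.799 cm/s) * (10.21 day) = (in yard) 7.524e+04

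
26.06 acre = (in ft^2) 1.135e+06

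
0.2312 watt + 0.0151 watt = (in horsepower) 0.0003303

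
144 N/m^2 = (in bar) 0.00144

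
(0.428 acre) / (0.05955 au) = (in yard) 2.126e-07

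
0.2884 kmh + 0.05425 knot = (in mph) 0.2416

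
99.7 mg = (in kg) 9.97e-05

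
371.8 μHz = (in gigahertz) 3.718e-13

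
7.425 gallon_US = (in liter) 28.11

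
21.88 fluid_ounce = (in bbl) 0.00407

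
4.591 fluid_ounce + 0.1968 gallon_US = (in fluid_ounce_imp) 31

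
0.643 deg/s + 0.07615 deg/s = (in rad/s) 0.01255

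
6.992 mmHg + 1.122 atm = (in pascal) 1.146e+05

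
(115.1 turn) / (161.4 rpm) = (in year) 1.357e-06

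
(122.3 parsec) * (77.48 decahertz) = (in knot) 5.684e+21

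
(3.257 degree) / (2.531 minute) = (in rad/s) 0.0003743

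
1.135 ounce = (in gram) 32.18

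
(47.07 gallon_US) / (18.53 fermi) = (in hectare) 9.616e+08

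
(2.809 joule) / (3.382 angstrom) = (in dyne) 8.306e+14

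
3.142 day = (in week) 0.4489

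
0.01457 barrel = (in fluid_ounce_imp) 81.53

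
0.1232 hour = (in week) 0.0007333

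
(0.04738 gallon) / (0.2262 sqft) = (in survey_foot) 0.028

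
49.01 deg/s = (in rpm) 8.168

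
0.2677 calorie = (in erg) 1.12e+07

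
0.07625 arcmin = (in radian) 2.218e-05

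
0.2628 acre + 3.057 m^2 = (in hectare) 0.1067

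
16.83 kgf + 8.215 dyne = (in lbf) 37.1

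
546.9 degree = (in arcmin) 3.281e+04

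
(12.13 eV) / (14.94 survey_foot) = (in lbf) 9.594e-20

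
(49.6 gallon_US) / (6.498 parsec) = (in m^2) 9.364e-19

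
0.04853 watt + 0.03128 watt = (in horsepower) 0.000107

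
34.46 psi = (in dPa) 2.376e+06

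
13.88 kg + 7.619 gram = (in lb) 30.62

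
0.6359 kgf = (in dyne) 6.236e+05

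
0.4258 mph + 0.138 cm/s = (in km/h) 0.6902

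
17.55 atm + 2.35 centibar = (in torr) 1.336e+04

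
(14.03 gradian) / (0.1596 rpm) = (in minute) 0.2198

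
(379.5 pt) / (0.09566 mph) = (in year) 9.927e-08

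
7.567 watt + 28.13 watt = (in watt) 35.7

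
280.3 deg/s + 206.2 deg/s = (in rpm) 81.08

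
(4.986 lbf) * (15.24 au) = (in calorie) 1.209e+13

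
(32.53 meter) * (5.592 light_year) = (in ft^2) 1.852e+19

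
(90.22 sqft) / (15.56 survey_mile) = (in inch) 0.01318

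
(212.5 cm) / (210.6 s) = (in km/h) 0.03632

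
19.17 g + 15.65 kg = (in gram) 1.567e+04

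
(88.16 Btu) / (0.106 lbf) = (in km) 197.3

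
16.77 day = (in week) 2.396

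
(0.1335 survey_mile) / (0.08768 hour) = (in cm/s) 68.07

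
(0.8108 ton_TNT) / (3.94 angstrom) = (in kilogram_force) 8.78e+17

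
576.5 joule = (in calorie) 137.8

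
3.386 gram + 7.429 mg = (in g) 3.393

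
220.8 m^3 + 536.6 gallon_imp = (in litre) 2.232e+05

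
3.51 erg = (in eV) 2.191e+12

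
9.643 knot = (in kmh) 17.86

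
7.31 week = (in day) 51.17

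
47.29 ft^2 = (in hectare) 0.0004393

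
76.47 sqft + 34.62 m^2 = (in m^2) 41.72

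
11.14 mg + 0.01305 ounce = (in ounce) 0.01344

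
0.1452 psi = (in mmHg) 7.509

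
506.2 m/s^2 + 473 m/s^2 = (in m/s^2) 979.2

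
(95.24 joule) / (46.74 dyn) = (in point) 5.776e+08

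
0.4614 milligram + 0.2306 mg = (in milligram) 0.692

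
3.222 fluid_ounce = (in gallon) 0.02517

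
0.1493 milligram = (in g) 0.0001493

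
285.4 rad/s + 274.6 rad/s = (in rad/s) 560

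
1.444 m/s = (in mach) 0.004241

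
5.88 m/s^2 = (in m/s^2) 5.88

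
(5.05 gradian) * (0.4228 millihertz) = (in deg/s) 0.001922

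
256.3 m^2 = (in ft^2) 2759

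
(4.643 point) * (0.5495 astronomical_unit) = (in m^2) 1.346e+08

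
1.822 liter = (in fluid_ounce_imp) 64.13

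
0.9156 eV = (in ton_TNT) 3.506e-29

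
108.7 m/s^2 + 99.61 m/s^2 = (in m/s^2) 208.3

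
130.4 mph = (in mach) 0.1712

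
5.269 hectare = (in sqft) 5.672e+05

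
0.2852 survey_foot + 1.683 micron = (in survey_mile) 5.402e-05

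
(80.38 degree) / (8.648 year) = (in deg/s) 2.947e-07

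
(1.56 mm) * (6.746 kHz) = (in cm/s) 1052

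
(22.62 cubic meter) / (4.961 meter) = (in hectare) 0.000456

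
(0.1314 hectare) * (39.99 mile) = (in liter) 8.457e+10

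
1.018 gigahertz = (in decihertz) 1.018e+10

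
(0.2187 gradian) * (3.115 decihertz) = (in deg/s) 0.06131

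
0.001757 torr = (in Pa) 0.2342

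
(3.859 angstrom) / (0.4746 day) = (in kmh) 3.388e-14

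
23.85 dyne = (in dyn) 23.85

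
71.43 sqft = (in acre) 0.00164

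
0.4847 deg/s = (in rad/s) 0.00846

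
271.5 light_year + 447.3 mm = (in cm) 2.569e+20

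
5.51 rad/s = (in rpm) 52.62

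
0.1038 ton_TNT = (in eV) 2.711e+27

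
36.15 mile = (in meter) 5.818e+04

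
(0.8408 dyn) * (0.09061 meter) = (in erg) 7.618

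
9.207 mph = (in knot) 8.001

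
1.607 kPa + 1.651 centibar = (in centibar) 3.258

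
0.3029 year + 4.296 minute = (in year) 0.3029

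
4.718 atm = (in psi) 69.34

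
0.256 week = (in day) 1.792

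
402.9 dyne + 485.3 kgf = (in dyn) 4.759e+08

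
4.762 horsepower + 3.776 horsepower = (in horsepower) 8.538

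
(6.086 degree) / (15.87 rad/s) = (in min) 0.0001116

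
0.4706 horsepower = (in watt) 350.9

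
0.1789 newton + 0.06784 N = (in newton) 0.2467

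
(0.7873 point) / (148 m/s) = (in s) 1.877e-06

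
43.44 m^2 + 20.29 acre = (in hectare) 8.215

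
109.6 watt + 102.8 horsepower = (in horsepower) 102.9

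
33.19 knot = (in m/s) 17.07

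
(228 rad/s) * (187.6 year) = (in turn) 2.147e+11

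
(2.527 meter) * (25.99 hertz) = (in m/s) 65.68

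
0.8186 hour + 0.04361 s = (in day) 0.03411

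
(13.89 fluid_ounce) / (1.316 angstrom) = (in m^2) 3.121e+06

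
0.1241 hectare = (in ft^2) 1.336e+04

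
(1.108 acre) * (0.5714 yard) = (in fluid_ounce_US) 7.922e+07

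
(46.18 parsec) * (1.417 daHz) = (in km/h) 7.269e+19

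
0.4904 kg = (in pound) 1.081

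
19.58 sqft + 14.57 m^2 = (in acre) 0.00405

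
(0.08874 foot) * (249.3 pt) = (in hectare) 2.379e-07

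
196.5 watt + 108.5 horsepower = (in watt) 8.11e+04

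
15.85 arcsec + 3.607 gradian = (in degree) 3.251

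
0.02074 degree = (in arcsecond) 74.66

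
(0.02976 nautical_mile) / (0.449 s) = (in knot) 238.6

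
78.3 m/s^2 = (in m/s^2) 78.3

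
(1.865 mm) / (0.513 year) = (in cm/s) 1.153e-08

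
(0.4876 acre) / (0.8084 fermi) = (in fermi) 2.441e+33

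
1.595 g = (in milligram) 1595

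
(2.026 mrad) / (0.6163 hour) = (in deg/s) 5.232e-05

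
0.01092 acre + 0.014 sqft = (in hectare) 0.004419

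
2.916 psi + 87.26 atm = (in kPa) 8862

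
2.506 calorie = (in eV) 6.544e+19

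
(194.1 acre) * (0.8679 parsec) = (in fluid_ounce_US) 7.113e+26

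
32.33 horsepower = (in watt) 2.411e+04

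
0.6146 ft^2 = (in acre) 1.411e-05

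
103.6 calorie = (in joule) 433.5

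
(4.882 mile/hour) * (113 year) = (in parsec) 2.52e-07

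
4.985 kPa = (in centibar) 4.985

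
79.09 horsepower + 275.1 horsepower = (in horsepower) 354.2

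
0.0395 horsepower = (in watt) 29.46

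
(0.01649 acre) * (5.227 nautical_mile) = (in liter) 6.46e+08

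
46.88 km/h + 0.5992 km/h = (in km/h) 47.48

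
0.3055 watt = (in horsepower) 0.0004097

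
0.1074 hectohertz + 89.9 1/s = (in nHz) 1.006e+11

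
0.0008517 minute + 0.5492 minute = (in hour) 0.009168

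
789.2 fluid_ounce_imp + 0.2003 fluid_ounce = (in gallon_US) 5.925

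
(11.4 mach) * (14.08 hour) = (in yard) 2.152e+08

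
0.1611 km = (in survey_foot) 528.5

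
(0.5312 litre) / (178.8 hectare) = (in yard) 3.249e-10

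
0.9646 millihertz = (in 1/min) 0.05788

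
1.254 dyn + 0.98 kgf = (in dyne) 9.611e+05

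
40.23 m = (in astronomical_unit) 2.689e-10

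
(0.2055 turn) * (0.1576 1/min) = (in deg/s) 0.1943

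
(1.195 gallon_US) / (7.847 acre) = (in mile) 8.851e-11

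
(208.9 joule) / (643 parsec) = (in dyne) 1.053e-12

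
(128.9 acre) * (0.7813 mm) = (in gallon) 1.077e+05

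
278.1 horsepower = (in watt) 2.074e+05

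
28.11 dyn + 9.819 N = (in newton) 9.819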